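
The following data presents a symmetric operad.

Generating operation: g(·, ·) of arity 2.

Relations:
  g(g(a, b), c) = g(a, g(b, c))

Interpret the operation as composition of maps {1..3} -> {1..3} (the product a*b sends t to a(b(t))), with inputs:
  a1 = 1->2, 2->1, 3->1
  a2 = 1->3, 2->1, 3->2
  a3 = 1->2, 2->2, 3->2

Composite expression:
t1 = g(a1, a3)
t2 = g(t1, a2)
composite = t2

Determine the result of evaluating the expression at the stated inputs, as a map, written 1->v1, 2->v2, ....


g(a1, a3) = 1->1, 2->1, 3->1
g(g(a1, a3), a2) = 1->1, 2->1, 3->1

1->1, 2->1, 3->1


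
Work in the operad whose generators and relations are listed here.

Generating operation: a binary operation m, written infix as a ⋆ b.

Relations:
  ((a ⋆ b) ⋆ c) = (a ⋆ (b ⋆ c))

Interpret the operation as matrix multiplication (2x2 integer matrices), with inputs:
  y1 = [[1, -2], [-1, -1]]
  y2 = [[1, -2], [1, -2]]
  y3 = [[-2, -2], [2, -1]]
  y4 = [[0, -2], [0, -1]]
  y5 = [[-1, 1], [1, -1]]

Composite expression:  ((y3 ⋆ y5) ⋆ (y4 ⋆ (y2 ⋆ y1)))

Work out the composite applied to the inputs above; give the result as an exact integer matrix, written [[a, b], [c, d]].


[[0, 0], [9, 0]]

(y3 ⋆ y5) = [[0, 0], [-3, 3]]
(y2 ⋆ y1) = [[3, 0], [3, 0]]
(y4 ⋆ (y2 ⋆ y1)) = [[-6, 0], [-3, 0]]
((y3 ⋆ y5) ⋆ (y4 ⋆ (y2 ⋆ y1))) = [[0, 0], [9, 0]]


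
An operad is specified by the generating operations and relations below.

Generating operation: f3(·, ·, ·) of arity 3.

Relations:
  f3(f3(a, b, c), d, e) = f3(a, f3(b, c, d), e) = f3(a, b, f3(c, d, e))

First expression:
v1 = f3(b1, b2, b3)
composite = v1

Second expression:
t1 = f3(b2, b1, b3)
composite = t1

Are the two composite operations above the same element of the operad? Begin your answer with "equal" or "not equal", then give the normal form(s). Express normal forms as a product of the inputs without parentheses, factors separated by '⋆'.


Reducing the first expression gives b1 ⋆ b2 ⋆ b3
Reducing the second expression gives b2 ⋆ b1 ⋆ b3
The forms do not match — not equal.

not equal; first: b1 ⋆ b2 ⋆ b3; second: b2 ⋆ b1 ⋆ b3


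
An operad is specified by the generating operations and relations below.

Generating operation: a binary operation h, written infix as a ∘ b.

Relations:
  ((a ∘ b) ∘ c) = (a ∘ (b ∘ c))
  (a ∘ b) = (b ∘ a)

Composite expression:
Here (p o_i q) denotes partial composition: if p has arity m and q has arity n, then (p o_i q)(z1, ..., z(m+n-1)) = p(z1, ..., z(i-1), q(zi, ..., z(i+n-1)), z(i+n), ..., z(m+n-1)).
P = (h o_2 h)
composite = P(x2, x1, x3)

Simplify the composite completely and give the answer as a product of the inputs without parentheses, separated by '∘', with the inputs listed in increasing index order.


Both nesting and order wash out for h; what remains is which x's occur.
(x1 ∘ x3) unparenthesizes to x1 ∘ x3
(x2 ∘ (x1 ∘ x3)) unparenthesizes to x2 ∘ x1 ∘ x3
putting the inputs in ascending order: x1 ∘ x2 ∘ x3

x1 ∘ x2 ∘ x3


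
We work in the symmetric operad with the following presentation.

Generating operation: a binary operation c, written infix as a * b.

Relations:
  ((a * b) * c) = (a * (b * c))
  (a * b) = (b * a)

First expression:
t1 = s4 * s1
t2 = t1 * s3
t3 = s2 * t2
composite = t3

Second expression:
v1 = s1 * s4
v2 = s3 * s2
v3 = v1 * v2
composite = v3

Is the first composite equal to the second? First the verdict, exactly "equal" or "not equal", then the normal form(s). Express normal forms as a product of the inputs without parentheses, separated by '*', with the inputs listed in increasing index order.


equal; both compose to s1 * s2 * s3 * s4

The first composite normalizes to s1 * s2 * s3 * s4
The second composite normalizes to s1 * s2 * s3 * s4
Same normal form: equal.


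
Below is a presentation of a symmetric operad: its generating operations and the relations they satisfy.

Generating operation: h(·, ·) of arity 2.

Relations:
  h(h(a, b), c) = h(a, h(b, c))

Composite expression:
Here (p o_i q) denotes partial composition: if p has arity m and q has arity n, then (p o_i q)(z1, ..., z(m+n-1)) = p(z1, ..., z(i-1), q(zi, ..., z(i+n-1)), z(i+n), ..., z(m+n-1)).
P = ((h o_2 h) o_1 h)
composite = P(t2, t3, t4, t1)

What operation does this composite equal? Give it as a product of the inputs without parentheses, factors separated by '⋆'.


t2 ⋆ t3 ⋆ t4 ⋆ t1

The h-tree's shape is irrelevant; the t-reading-order decides.
h(t2, t3) spells out as t2 ⋆ t3
h(t4, t1) spells out as t4 ⋆ t1
h(h(t2, t3), h(t4, t1)) spells out as t2 ⋆ t3 ⋆ t4 ⋆ t1


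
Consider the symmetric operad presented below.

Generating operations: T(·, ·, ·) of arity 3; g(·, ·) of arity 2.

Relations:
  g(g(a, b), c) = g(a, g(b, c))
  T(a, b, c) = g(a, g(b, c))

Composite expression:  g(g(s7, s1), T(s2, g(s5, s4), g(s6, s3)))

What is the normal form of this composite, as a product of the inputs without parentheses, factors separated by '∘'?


s7 ∘ s1 ∘ s2 ∘ s5 ∘ s4 ∘ s6 ∘ s3

All parenthesizations of g agree; list the s-inputs left to right.
g(s7, s1) reduces to s7 ∘ s1
g(s5, s4) reduces to s5 ∘ s4
g(s6, s3) reduces to s6 ∘ s3
T(s2, g(s5, s4), g(s6, s3)) reduces to s2 ∘ s5 ∘ s4 ∘ s6 ∘ s3
g(g(s7, s1), T(s2, g(s5, s4), g(s6, s3))) reduces to s7 ∘ s1 ∘ s2 ∘ s5 ∘ s4 ∘ s6 ∘ s3


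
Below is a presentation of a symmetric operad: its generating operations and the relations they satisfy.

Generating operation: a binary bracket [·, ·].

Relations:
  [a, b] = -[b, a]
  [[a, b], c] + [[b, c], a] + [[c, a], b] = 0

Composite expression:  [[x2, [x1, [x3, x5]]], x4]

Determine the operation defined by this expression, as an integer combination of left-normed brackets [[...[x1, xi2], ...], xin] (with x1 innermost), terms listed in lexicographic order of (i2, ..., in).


-[[[[x1, x3], x5], x2], x4] + [[[[x1, x5], x3], x2], x4]

A multilinear Lie element is pinned by x1-initial words (x1 innermost).
Composite bracket: [[x2, [x1, [x3, x5]]], x4]
Applying ab - ba throughout gives 16 signed words (2^4 = 16).
Collect the words opening with x1:
  word x1x3x5x2x4 has sign -1, contributing -[[[[x1, x3], x5], x2], x4]
  word x1x5x3x2x4 has sign +1, contributing +[[[[x1, x5], x3], x2], x4]


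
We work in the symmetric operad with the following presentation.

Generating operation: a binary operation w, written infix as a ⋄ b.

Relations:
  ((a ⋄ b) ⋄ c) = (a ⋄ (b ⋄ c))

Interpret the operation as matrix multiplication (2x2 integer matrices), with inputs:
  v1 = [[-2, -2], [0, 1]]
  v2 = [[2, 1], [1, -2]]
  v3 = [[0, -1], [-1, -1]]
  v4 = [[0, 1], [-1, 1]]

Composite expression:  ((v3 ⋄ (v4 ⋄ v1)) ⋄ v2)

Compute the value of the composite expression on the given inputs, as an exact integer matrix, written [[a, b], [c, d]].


[[-7, 4], [-8, 6]]

(v4 ⋄ v1) = [[0, 1], [2, 3]]
(v3 ⋄ (v4 ⋄ v1)) = [[-2, -3], [-2, -4]]
((v3 ⋄ (v4 ⋄ v1)) ⋄ v2) = [[-7, 4], [-8, 6]]


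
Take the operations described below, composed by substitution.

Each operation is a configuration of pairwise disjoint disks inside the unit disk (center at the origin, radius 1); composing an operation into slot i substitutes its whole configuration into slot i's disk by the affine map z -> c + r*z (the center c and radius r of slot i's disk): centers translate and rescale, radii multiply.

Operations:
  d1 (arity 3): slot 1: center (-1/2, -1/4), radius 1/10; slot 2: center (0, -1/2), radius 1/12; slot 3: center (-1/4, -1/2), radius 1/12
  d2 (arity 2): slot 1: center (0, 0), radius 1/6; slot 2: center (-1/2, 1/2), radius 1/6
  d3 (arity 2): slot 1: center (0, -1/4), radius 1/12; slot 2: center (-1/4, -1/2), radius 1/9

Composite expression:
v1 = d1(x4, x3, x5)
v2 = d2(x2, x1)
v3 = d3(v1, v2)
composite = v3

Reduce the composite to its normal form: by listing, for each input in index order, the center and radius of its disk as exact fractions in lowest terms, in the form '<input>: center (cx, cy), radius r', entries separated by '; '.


Affine substitution under d3: radii multiply and x-centers shift.
x4: after 2 affine steps, its disk has center (-1/24, -13/48), radius 1/120
x3: after 2 affine steps, its disk has center (0, -7/24), radius 1/144
x5: after 2 affine steps, its disk has center (-1/48, -7/24), radius 1/144
x2: after 2 affine steps, its disk has center (-1/4, -1/2), radius 1/54
x1: after 2 affine steps, its disk has center (-11/36, -4/9), radius 1/54

x1: center (-11/36, -4/9), radius 1/54; x2: center (-1/4, -1/2), radius 1/54; x3: center (0, -7/24), radius 1/144; x4: center (-1/24, -13/48), radius 1/120; x5: center (-1/48, -7/24), radius 1/144


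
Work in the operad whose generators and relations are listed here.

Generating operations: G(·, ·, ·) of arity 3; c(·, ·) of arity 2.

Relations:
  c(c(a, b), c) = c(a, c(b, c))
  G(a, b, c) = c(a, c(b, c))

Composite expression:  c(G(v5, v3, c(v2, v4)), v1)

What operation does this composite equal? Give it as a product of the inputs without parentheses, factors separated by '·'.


v5 · v3 · v2 · v4 · v1

Key point: c is associative — brackets drop, the v-order remains.
c(v2, v4) collapses to v2 · v4
G(v5, v3, c(v2, v4)) collapses to v5 · v3 · v2 · v4
c(G(v5, v3, c(v2, v4)), v1) collapses to v5 · v3 · v2 · v4 · v1


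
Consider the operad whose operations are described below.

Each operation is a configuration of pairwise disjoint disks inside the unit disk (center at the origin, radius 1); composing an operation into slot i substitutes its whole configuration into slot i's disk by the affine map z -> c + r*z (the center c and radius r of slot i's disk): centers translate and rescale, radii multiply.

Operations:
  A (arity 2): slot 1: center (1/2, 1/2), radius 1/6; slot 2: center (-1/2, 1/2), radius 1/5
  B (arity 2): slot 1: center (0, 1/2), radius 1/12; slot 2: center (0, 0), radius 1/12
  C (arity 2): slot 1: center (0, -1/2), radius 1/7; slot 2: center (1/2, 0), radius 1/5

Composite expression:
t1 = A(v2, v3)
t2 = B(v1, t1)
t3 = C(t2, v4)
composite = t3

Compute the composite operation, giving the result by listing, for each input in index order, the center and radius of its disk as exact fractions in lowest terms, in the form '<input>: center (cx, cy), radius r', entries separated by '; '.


v1: center (0, -3/7), radius 1/84; v2: center (1/168, -83/168), radius 1/504; v3: center (-1/168, -83/168), radius 1/420; v4: center (1/2, 0), radius 1/5

Follow each v-input down from C: c' goes to c + r*c', radius to r*r'.
input v1: applying the 2 nested substitutions gives center (0, -3/7), radius 1/84
input v2: applying the 3 nested substitutions gives center (1/168, -83/168), radius 1/504
input v3: applying the 3 nested substitutions gives center (-1/168, -83/168), radius 1/420
input v4: applying the 1 nested substitution gives center (1/2, 0), radius 1/5


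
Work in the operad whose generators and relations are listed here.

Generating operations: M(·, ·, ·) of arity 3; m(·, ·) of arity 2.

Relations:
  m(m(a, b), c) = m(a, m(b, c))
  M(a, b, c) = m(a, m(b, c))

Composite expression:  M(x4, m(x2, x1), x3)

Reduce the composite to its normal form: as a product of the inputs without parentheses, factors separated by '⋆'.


x4 ⋆ x2 ⋆ x1 ⋆ x3

Associativity of M dissolves the nesting; only the x-input order survives.
m(x2, x1) unparenthesizes to x2 ⋆ x1
M(x4, m(x2, x1), x3) unparenthesizes to x4 ⋆ x2 ⋆ x1 ⋆ x3


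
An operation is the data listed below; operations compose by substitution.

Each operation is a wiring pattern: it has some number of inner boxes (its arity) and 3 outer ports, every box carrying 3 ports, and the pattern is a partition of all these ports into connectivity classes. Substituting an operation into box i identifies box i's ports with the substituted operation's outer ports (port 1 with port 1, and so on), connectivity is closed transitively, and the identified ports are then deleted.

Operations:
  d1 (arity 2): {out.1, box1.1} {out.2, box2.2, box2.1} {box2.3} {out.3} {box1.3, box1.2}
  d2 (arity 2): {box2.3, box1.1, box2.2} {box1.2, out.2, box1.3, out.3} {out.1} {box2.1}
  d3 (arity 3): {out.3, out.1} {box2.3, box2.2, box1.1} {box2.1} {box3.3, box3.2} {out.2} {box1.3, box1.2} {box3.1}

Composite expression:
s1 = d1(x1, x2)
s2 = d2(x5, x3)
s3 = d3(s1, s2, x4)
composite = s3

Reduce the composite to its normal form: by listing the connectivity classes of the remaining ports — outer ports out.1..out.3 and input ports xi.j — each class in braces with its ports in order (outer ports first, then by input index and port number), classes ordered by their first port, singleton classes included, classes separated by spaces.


{out.1, out.3} {out.2} {x1.1, x5.2, x5.3} {x1.2, x1.3} {x2.1, x2.2} {x2.3} {x3.1} {x3.2, x3.3, x5.1} {x4.1} {x4.2, x4.3}

After gluing at d3, chains via deleted ports link the x-ports.
after d1, the pattern on (x1, x2) reads {out.1, x1.1} {out.2, x2.1, x2.2} {out.3} {x1.2, x1.3} {x2.3} (out.j = its outer ports)
after d2, the pattern on (x5, x3) reads {out.1} {out.2, out.3, x5.2, x5.3} {x3.1} {x3.2, x3.3, x5.1} (out.j = its outer ports)
after d3, the pattern on (x1, x2, x5, x3, x4) reads {out.1, out.3} {out.2} {x1.1, x5.2, x5.3} {x1.2, x1.3} {x2.1, x2.2} {x2.3} {x3.1} {x3.2, x3.3, x5.1} {x4.1} {x4.2, x4.3} (out.j = its outer ports)


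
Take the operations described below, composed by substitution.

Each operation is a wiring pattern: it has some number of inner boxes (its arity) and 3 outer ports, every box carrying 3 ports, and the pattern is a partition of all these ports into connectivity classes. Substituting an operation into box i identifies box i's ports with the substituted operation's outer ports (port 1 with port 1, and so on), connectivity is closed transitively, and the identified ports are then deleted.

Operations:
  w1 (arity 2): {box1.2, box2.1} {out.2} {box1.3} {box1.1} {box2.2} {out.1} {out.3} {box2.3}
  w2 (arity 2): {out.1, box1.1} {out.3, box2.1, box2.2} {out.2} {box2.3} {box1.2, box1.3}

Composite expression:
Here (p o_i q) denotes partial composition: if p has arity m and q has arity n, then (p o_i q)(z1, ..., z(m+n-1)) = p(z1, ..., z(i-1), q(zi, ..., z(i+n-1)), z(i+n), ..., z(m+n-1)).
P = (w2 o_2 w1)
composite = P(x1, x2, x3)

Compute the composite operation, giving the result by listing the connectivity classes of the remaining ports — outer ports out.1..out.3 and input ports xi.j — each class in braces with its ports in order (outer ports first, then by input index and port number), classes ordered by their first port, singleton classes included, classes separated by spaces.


{out.1, x1.1} {out.2} {out.3} {x1.2, x1.3} {x2.1} {x2.2, x3.1} {x2.3} {x3.2} {x3.3}

Substituting into w2 glues patterns; closure does the rest.
through w1, on inputs (x2, x3): {out.1} {out.2} {out.3} {x2.1} {x2.2, x3.1} {x2.3} {x3.2} {x3.3} (out.j = stage outer ports)
through w2, on inputs (x1, x2, x3): {out.1, x1.1} {out.2} {out.3} {x1.2, x1.3} {x2.1} {x2.2, x3.1} {x2.3} {x3.2} {x3.3} (out.j = stage outer ports)


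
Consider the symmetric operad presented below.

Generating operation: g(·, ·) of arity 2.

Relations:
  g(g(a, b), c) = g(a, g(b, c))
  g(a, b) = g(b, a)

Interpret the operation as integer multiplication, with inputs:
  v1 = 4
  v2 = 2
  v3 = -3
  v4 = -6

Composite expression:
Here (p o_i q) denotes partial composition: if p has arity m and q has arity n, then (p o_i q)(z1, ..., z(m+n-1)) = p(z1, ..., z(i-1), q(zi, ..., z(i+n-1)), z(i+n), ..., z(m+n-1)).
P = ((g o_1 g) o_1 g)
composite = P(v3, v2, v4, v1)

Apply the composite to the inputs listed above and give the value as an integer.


g(v3, v2) = -6
g(g(v3, v2), v4) = 36
g(g(g(v3, v2), v4), v1) = 144

144


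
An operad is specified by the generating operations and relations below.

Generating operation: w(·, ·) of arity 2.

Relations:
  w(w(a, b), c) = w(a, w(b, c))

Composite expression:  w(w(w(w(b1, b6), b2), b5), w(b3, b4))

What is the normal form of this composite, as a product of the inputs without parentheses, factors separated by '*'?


b1 * b6 * b2 * b5 * b3 * b4


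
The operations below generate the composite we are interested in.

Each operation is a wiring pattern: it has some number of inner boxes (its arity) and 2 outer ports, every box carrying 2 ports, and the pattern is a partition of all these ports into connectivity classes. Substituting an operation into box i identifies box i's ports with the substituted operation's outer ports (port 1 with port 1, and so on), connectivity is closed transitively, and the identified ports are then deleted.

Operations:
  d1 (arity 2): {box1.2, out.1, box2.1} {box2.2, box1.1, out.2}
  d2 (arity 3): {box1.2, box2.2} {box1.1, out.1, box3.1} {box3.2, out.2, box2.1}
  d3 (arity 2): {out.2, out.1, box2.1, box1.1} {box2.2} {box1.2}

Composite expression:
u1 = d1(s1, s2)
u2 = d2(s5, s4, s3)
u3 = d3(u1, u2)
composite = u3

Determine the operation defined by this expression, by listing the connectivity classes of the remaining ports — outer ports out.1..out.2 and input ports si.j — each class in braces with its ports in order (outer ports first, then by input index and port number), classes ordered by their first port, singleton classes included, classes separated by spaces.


{out.1, out.2, s1.2, s2.1, s3.1, s5.1} {s1.1, s2.2} {s3.2, s4.1} {s4.2, s5.2}

Reachability decides: close wires over d3-identified ports.
through d1, on inputs (s1, s2): {out.1, s1.2, s2.1} {out.2, s1.1, s2.2} (out.j = stage outer ports)
through d2, on inputs (s5, s4, s3): {out.1, s3.1, s5.1} {out.2, s3.2, s4.1} {s4.2, s5.2} (out.j = stage outer ports)
through d3, on inputs (s1, s2, s5, s4, s3): {out.1, out.2, s1.2, s2.1, s3.1, s5.1} {s1.1, s2.2} {s3.2, s4.1} {s4.2, s5.2} (out.j = stage outer ports)


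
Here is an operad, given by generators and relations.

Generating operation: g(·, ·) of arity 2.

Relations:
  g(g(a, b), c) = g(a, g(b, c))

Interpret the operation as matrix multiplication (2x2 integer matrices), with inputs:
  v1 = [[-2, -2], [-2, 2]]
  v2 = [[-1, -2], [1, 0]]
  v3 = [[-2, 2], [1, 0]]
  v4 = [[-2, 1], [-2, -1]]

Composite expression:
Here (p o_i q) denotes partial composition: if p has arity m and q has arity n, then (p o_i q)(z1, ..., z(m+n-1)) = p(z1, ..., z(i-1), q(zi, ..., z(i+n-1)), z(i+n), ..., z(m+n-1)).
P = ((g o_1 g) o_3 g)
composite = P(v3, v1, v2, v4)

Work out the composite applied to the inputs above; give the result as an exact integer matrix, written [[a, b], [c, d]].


[[-16, 8], [-8, -4]]

g(v3, v1) = [[0, 8], [-2, -2]]
g(v2, v4) = [[6, 1], [-2, 1]]
g(g(v3, v1), g(v2, v4)) = [[-16, 8], [-8, -4]]


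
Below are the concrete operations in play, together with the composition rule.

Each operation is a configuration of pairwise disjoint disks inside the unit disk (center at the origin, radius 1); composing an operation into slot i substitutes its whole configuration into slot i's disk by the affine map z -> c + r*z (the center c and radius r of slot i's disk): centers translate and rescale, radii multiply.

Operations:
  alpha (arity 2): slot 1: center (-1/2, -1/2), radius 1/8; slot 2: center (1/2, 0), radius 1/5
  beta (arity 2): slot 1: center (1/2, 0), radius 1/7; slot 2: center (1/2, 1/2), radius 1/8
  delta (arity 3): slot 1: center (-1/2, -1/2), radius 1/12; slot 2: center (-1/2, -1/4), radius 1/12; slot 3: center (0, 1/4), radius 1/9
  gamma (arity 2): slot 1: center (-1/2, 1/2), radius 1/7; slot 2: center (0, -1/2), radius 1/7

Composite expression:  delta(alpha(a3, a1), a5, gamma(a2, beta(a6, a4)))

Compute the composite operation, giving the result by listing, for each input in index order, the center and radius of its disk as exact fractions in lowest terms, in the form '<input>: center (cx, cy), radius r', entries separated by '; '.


Nesting under delta composes maps z -> c + r*z down each a-path.
input a3: composing its 2 substitution steps yields center (-13/24, -13/24), radius 1/96
input a1: composing its 2 substitution steps yields center (-11/24, -1/2), radius 1/60
input a5: composing its 1 substitution step yields center (-1/2, -1/4), radius 1/12
input a2: composing its 2 substitution steps yields center (-1/18, 11/36), radius 1/63
input a6: composing its 3 substitution steps yields center (1/126, 7/36), radius 1/441
input a4: composing its 3 substitution steps yields center (1/126, 17/84), radius 1/504

a1: center (-11/24, -1/2), radius 1/60; a2: center (-1/18, 11/36), radius 1/63; a3: center (-13/24, -13/24), radius 1/96; a4: center (1/126, 17/84), radius 1/504; a5: center (-1/2, -1/4), radius 1/12; a6: center (1/126, 7/36), radius 1/441


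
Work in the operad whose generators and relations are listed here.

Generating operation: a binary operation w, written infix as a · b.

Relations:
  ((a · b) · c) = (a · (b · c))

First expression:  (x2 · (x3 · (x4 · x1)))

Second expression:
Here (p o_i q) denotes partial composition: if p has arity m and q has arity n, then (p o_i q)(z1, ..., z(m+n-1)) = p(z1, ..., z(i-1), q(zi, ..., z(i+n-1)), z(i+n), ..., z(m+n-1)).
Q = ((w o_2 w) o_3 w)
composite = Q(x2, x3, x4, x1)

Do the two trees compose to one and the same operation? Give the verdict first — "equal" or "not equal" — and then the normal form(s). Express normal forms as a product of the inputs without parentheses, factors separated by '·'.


equal; both compose to x2 · x3 · x4 · x1

The first expression reduces to x2 · x3 · x4 · x1
The second expression reduces to x2 · x3 · x4 · x1
The normal forms match — equal.


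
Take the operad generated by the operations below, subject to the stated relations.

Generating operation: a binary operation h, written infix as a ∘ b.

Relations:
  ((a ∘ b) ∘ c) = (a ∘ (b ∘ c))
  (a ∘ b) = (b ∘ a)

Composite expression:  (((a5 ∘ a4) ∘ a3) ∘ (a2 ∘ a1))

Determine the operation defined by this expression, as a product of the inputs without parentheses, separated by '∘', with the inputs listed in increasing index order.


a1 ∘ a2 ∘ a3 ∘ a4 ∘ a5


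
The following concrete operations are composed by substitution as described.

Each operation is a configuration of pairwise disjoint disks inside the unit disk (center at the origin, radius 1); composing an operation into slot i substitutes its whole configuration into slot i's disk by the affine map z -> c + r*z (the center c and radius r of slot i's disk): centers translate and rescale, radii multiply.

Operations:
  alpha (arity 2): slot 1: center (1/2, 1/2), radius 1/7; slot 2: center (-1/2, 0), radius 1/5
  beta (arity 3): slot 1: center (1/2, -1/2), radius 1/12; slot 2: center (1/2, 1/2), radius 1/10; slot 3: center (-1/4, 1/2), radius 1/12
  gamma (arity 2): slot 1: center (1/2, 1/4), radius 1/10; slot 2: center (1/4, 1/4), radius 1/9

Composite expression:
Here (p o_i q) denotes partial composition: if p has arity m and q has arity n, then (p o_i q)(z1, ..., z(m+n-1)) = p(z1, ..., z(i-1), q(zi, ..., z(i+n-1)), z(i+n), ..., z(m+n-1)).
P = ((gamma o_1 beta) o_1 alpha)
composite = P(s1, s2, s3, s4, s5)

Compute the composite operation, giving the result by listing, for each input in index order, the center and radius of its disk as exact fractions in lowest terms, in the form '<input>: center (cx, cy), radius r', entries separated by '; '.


s1: center (133/240, 49/240), radius 1/840; s2: center (131/240, 1/5), radius 1/600; s3: center (11/20, 3/10), radius 1/100; s4: center (19/40, 3/10), radius 1/120; s5: center (1/4, 1/4), radius 1/9


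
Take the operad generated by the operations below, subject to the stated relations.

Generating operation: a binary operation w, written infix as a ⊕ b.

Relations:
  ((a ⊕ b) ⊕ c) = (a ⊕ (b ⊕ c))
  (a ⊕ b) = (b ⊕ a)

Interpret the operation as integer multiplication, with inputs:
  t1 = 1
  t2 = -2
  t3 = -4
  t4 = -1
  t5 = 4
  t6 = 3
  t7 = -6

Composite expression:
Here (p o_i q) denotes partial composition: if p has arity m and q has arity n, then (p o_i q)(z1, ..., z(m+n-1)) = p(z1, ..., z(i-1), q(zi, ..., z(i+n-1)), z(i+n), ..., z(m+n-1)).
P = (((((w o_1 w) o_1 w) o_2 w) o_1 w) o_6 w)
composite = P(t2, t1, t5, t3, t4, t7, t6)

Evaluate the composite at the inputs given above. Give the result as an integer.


576


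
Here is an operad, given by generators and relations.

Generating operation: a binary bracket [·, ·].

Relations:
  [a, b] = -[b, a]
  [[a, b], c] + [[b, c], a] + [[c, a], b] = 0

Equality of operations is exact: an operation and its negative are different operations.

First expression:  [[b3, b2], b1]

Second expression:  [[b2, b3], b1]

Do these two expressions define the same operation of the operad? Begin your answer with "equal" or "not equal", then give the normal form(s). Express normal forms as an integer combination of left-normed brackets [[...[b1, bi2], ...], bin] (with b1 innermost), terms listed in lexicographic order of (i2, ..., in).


not equal; the first gives [[b1, b2], b3] - [[b1, b3], b2] and the second -[[b1, b2], b3] + [[b1, b3], b2]

In normal form, the first expression is [[b1, b2], b3] - [[b1, b3], b2]
In normal form, the second expression is -[[b1, b2], b3] + [[b1, b3], b2]
No match — not equal.


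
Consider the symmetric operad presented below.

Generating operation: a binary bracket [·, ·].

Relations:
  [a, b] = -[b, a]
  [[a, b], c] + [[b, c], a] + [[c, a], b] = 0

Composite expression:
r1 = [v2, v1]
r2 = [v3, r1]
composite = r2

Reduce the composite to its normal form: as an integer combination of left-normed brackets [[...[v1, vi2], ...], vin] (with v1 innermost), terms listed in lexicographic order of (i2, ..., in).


[[v1, v2], v3]


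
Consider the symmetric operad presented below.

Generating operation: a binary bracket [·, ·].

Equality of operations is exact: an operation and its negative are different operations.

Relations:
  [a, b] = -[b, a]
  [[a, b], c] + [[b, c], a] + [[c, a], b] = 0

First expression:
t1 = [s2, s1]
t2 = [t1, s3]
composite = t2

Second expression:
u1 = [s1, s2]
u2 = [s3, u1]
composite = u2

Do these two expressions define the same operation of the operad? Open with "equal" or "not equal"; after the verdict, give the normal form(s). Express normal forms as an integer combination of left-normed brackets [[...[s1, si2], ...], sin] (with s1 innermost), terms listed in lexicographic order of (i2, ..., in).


equal; the common form is -[[s1, s2], s3]

The first composite normalizes to -[[s1, s2], s3]
The second composite normalizes to -[[s1, s2], s3]
Both agree, so they are equal.


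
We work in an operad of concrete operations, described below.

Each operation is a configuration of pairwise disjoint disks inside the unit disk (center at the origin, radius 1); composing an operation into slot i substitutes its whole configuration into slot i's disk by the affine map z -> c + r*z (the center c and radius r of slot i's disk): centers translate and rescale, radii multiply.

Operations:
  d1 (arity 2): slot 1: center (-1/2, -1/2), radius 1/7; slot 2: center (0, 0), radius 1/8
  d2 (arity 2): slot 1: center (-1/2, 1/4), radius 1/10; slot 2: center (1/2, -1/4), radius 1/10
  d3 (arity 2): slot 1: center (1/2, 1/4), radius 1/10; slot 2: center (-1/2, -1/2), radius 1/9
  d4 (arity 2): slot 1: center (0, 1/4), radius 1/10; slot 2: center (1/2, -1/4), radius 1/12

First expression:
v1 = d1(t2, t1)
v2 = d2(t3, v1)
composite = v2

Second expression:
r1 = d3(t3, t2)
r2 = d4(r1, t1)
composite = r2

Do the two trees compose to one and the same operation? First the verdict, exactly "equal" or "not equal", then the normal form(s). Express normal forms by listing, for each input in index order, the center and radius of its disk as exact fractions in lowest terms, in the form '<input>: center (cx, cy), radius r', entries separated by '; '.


not equal: they reduce to t1: center (1/2, -1/4), radius 1/80; t2: center (9/20, -3/10), radius 1/70; t3: center (-1/2, 1/4), radius 1/10 and t1: center (1/2, -1/4), radius 1/12; t2: center (-1/20, 1/5), radius 1/90; t3: center (1/20, 11/40), radius 1/100

The first expression reduces to t1: center (1/2, -1/4), radius 1/80; t2: center (9/20, -3/10), radius 1/70; t3: center (-1/2, 1/4), radius 1/10
The second expression reduces to t1: center (1/2, -1/4), radius 1/12; t2: center (-1/20, 1/5), radius 1/90; t3: center (1/20, 11/40), radius 1/100
Different reductions; not equal.


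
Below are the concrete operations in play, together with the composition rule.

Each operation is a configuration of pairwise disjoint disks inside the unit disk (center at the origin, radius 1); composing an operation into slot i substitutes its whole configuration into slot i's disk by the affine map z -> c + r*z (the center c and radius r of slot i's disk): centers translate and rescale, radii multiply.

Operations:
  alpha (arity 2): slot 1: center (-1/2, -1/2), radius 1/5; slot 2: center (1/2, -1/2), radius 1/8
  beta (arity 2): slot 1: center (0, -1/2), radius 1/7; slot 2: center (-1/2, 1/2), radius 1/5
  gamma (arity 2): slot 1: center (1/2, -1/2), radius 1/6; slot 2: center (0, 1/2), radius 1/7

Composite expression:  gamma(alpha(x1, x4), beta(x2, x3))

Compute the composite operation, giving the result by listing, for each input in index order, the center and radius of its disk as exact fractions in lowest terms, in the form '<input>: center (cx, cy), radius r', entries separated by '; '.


x1: center (5/12, -7/12), radius 1/30; x2: center (0, 3/7), radius 1/49; x3: center (-1/14, 4/7), radius 1/35; x4: center (7/12, -7/12), radius 1/48

Follow each x-input down from gamma: c' goes to c + r*c', radius to r*r'.
input x1: composing its 2 substitution steps yields center (5/12, -7/12), radius 1/30
input x4: composing its 2 substitution steps yields center (7/12, -7/12), radius 1/48
input x2: composing its 2 substitution steps yields center (0, 3/7), radius 1/49
input x3: composing its 2 substitution steps yields center (-1/14, 4/7), radius 1/35


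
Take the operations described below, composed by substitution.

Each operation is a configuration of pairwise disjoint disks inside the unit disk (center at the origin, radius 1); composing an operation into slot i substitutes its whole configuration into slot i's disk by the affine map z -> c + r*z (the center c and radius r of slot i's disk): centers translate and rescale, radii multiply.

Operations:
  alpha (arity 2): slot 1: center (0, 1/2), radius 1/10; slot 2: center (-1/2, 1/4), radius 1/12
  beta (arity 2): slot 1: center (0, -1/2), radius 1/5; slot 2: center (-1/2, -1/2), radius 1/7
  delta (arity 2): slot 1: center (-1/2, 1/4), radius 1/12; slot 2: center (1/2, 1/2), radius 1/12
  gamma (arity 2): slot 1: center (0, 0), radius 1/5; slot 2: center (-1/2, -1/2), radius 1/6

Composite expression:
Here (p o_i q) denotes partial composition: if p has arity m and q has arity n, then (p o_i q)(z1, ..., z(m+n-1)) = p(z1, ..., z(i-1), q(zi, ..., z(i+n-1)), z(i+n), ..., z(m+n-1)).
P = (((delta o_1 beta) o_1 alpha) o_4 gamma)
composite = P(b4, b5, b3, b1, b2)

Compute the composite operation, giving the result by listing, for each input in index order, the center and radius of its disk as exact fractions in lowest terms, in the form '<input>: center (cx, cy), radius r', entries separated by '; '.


b1: center (1/2, 1/2), radius 1/60; b2: center (11/24, 11/24), radius 1/72; b3: center (-13/24, 5/24), radius 1/84; b4: center (-1/2, 13/60), radius 1/600; b5: center (-61/120, 17/80), radius 1/720

Affine substitution under delta: radii multiply and b-centers shift.
for b4, the 3-step affine chain lands on center (-1/2, 13/60), radius 1/600
for b5, the 3-step affine chain lands on center (-61/120, 17/80), radius 1/720
for b3, the 2-step affine chain lands on center (-13/24, 5/24), radius 1/84
for b1, the 2-step affine chain lands on center (1/2, 1/2), radius 1/60
for b2, the 2-step affine chain lands on center (11/24, 11/24), radius 1/72


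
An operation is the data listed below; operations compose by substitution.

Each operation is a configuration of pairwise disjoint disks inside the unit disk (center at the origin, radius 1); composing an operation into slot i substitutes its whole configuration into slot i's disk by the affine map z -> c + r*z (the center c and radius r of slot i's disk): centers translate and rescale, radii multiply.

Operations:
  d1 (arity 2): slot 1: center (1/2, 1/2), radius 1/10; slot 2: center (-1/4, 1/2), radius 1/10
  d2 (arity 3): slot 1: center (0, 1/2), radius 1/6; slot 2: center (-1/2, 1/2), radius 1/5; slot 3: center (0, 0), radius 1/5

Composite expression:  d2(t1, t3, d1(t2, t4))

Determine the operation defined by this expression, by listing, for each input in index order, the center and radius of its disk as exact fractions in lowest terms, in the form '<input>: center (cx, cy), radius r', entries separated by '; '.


t1: center (0, 1/2), radius 1/6; t2: center (1/10, 1/10), radius 1/50; t3: center (-1/2, 1/2), radius 1/5; t4: center (-1/20, 1/10), radius 1/50


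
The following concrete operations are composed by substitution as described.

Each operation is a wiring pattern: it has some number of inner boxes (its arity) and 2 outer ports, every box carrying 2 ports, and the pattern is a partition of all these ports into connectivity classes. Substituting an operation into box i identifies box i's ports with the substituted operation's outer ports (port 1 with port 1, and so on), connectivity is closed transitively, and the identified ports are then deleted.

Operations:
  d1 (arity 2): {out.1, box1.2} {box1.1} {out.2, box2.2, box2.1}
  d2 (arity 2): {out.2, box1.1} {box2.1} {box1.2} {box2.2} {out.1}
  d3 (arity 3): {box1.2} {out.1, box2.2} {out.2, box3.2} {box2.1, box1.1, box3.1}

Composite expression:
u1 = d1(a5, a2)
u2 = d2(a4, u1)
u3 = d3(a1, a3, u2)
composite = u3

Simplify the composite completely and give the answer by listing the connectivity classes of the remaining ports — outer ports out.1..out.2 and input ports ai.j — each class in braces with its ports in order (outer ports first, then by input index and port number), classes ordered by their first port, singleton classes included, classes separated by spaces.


{out.1, a3.2} {out.2, a4.1} {a1.1, a3.1} {a1.2} {a2.1, a2.2} {a4.2} {a5.1} {a5.2}

Connectivity passes through glued d3-boundaries; trace each wire chain.
stage d1: inputs (a5, a2), connectivity {out.1, a5.2} {out.2, a2.1, a2.2} {a5.1}, out.j its boundary
stage d2: inputs (a4, a5, a2), connectivity {out.1} {out.2, a4.1} {a2.1, a2.2} {a4.2} {a5.1} {a5.2}, out.j its boundary
stage d3: inputs (a1, a3, a4, a5, a2), connectivity {out.1, a3.2} {out.2, a4.1} {a1.1, a3.1} {a1.2} {a2.1, a2.2} {a4.2} {a5.1} {a5.2}, out.j its boundary


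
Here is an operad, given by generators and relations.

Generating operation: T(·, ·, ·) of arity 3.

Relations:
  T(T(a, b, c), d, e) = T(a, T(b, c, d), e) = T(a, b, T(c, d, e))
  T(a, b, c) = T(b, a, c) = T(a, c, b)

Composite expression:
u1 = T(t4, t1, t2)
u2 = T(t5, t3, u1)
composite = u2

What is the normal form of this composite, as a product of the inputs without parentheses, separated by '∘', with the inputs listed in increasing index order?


Both nesting and order wash out for T; what remains is which t's occur.
T(t4, t1, t2) collapses to t4 ∘ t1 ∘ t2
T(t5, t3, T(t4, t1, t2)) collapses to t5 ∘ t3 ∘ t4 ∘ t1 ∘ t2
sorting the factors by input index: t1 ∘ t2 ∘ t3 ∘ t4 ∘ t5

t1 ∘ t2 ∘ t3 ∘ t4 ∘ t5


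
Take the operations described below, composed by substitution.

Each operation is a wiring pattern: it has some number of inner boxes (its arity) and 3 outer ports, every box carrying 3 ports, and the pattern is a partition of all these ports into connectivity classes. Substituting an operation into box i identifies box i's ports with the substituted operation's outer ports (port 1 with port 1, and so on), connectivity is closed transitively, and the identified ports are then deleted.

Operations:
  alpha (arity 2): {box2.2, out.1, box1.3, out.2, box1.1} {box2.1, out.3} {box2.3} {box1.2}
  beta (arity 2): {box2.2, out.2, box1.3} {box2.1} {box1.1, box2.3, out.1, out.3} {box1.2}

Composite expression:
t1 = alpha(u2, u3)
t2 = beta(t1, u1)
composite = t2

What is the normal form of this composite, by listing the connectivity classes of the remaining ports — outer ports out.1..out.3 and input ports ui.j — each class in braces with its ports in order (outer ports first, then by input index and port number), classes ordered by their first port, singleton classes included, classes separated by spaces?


Treat the ports identified at beta as solder joints: merge, then drop.
after alpha, the pattern on (u2, u3) reads {out.1, out.2, u2.1, u2.3, u3.2} {out.3, u3.1} {u2.2} {u3.3} (out.j = its outer ports)
after beta, the pattern on (u2, u3, u1) reads {out.1, out.3, u1.3, u2.1, u2.3, u3.2} {out.2, u1.2, u3.1} {u1.1} {u2.2} {u3.3} (out.j = its outer ports)

{out.1, out.3, u1.3, u2.1, u2.3, u3.2} {out.2, u1.2, u3.1} {u1.1} {u2.2} {u3.3}


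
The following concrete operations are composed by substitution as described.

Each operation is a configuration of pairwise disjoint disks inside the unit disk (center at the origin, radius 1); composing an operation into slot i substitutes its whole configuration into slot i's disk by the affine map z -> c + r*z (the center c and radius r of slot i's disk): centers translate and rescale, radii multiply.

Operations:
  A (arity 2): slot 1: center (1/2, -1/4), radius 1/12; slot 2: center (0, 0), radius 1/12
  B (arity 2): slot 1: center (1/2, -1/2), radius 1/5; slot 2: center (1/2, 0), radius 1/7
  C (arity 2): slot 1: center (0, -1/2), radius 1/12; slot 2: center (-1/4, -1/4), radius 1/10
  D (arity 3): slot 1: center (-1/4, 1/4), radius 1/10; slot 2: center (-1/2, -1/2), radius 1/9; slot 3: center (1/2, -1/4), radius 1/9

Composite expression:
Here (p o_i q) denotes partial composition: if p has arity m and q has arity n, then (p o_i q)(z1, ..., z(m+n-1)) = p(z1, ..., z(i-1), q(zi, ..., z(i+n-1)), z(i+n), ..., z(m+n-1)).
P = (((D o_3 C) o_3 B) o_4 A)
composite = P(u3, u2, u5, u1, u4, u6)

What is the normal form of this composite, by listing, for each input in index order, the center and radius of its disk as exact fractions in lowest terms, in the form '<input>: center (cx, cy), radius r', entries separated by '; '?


u1: center (191/378, -925/3024), radius 1/9072; u2: center (-1/2, -1/2), radius 1/9; u3: center (-1/4, 1/4), radius 1/10; u4: center (109/216, -11/36), radius 1/9072; u5: center (109/216, -67/216), radius 1/540; u6: center (17/36, -5/18), radius 1/90

Affine substitution under D: radii multiply and u-centers shift.
u3 passes through 1 substitution, ending at center (-1/4, 1/4), radius 1/10
u2 passes through 1 substitution, ending at center (-1/2, -1/2), radius 1/9
u5 passes through 3 substitutions, ending at center (109/216, -67/216), radius 1/540
u1 passes through 4 substitutions, ending at center (191/378, -925/3024), radius 1/9072
u4 passes through 4 substitutions, ending at center (109/216, -11/36), radius 1/9072
u6 passes through 2 substitutions, ending at center (17/36, -5/18), radius 1/90


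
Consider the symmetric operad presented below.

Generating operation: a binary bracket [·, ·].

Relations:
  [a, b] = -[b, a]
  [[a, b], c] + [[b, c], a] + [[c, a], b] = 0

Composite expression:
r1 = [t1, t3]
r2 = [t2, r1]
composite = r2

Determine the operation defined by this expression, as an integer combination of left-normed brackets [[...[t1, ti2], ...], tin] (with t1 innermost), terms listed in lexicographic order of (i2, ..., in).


-[[t1, t3], t2]

A multilinear Lie element is pinned by t1-initial words (t1 innermost).
Composite bracket: [t2, [t1, t3]]
The bracket unfolds into 4 signed words via [a, b] = ab - ba (2^2 = 4).
Only words starting with t1 matter:
  sign of t1t3t2 is -1, so it contributes -[[t1, t3], t2]


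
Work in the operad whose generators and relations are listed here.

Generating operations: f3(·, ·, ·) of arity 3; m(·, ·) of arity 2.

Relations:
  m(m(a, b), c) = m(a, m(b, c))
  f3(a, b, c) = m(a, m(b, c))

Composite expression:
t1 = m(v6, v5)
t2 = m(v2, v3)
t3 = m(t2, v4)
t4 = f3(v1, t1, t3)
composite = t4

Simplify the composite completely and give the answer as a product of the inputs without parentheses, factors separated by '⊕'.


v1 ⊕ v6 ⊕ v5 ⊕ v2 ⊕ v3 ⊕ v4

Every regrouping of f3 is equal, so read the v-inputs in written order.
m(v6, v5) unparenthesizes to v6 ⊕ v5
m(v2, v3) unparenthesizes to v2 ⊕ v3
m(m(v2, v3), v4) unparenthesizes to v2 ⊕ v3 ⊕ v4
f3(v1, m(v6, v5), m(m(v2, v3), v4)) unparenthesizes to v1 ⊕ v6 ⊕ v5 ⊕ v2 ⊕ v3 ⊕ v4
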